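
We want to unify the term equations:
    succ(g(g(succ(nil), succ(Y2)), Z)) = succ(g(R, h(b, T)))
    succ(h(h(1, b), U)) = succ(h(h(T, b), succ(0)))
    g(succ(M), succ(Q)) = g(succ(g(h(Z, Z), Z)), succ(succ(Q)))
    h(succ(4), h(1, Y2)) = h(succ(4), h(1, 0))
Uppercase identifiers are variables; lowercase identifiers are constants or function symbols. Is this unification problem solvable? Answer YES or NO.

NO

Decompose succ/1: g(g(succ(nil), succ(Y2)), Z) = g(R, h(b, T)).
Decompose g/2: g(succ(nil), succ(Y2)) = R,  Z = h(b, T).
Bind R := g(succ(nil), succ(Y2)); no other remaining equation mentions R.
Bind Z := h(b, T); substituting into the one remaining equation that mentions Z gives: g(succ(M), succ(Q)) = g(succ(g(h(h(b, T), h(b, T)), h(b, T))), succ(succ(Q))).
Decompose succ/1: h(h(1, b), U) = h(h(T, b), succ(0)).
Decompose h/2: h(1, b) = h(T, b),  U = succ(0).
Decompose h/2: 1 = T,  b = b.
Bind T := 1; substituting into the one remaining equation that mentions T gives: g(succ(M), succ(Q)) = g(succ(g(h(h(b, 1), h(b, 1)), h(b, 1))), succ(succ(Q))). Substituting into the earlier binding gives Z := h(b, 1).
Delete trivial equation b = b.
Bind U := succ(0); no other remaining equation mentions U.
Decompose g/2: succ(M) = succ(g(h(h(b, 1), h(b, 1)), h(b, 1))),  succ(Q) = succ(succ(Q)).
Decompose succ/1: M = g(h(h(b, 1), h(b, 1)), h(b, 1)).
Bind M := g(h(h(b, 1), h(b, 1)), h(b, 1)); no other remaining equation mentions M.
Decompose succ/1: Q = succ(Q).
Occurs check fails: Q occurs in succ(Q); the equation Q = succ(Q) has no finite solution.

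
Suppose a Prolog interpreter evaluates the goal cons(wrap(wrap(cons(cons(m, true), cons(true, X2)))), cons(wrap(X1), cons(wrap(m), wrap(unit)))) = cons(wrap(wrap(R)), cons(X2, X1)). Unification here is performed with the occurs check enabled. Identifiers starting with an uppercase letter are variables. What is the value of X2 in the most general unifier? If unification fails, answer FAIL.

Decompose cons/2: wrap(wrap(cons(cons(m, true), cons(true, X2)))) = wrap(wrap(R)),  cons(wrap(X1), cons(wrap(m), wrap(unit))) = cons(X2, X1).
Decompose wrap/1: wrap(cons(cons(m, true), cons(true, X2))) = wrap(R).
Decompose wrap/1: cons(cons(m, true), cons(true, X2)) = R.
Bind R := cons(cons(m, true), cons(true, X2)); no other remaining equation mentions R.
Decompose cons/2: wrap(X1) = X2,  cons(wrap(m), wrap(unit)) = X1.
Bind X2 := wrap(X1); no other remaining equation mentions X2. Substituting into the earlier binding gives R := cons(cons(m, true), cons(true, wrap(X1))).
Bind X1 := cons(wrap(m), wrap(unit)). Substituting into the earlier bindings gives R := cons(cons(m, true), cons(true, wrap(cons(wrap(m), wrap(unit))))), X2 := wrap(cons(wrap(m), wrap(unit))).
MGU = { R ↦ cons(cons(m, true), cons(true, wrap(cons(wrap(m), wrap(unit))))), X2 ↦ wrap(cons(wrap(m), wrap(unit))), X1 ↦ cons(wrap(m), wrap(unit)) }, so X2 ↦ wrap(cons(wrap(m), wrap(unit))).

wrap(cons(wrap(m), wrap(unit)))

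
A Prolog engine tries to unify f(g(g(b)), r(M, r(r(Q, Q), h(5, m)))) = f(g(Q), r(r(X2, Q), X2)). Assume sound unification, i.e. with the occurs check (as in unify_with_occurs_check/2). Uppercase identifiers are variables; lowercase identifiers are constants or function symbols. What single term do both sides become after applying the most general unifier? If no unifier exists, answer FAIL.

Decompose f/2: g(g(b)) = g(Q),  r(M, r(r(Q, Q), h(5, m))) = r(r(X2, Q), X2).
Decompose g/1: g(b) = Q.
Bind Q := g(b); substituting into the remaining equation gives: r(M, r(r(g(b), g(b)), h(5, m))) = r(r(X2, g(b)), X2).
Decompose r/2: M = r(X2, g(b)),  r(r(g(b), g(b)), h(5, m)) = X2.
Bind M := r(X2, g(b)); no other remaining equation mentions M.
Bind X2 := r(r(g(b), g(b)), h(5, m)). Substituting into the earlier binding gives M := r(r(r(g(b), g(b)), h(5, m)), g(b)).
Applying the MGU to either side gives f(g(g(b)), r(r(r(r(g(b), g(b)), h(5, m)), g(b)), r(r(g(b), g(b)), h(5, m)))).

f(g(g(b)), r(r(r(r(g(b), g(b)), h(5, m)), g(b)), r(r(g(b), g(b)), h(5, m))))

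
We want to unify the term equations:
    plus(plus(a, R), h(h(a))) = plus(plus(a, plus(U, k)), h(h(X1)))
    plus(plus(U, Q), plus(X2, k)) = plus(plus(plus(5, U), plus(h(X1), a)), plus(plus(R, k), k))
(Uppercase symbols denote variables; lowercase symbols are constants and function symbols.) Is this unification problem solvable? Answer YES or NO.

Decompose plus/2: plus(a, R) = plus(a, plus(U, k)),  h(h(a)) = h(h(X1)).
Decompose plus/2: a = a,  R = plus(U, k).
Delete trivial equation a = a.
Bind R := plus(U, k); substituting into the one remaining equation that mentions R gives: plus(plus(U, Q), plus(X2, k)) = plus(plus(plus(5, U), plus(h(X1), a)), plus(plus(plus(U, k), k), k)).
Decompose h/1: h(a) = h(X1).
Decompose h/1: a = X1.
Bind X1 := a; substituting into the remaining equation gives: plus(plus(U, Q), plus(X2, k)) = plus(plus(plus(5, U), plus(h(a), a)), plus(plus(plus(U, k), k), k)).
Decompose plus/2: plus(U, Q) = plus(plus(5, U), plus(h(a), a)),  plus(X2, k) = plus(plus(plus(U, k), k), k).
Decompose plus/2: U = plus(5, U),  Q = plus(h(a), a).
Occurs check fails: U occurs in plus(5, U); the equation U = plus(5, U) has no finite solution.

NO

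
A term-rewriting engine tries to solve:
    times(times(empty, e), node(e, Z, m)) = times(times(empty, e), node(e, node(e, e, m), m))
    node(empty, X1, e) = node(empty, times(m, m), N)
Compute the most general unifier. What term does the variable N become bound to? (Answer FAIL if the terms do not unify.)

e

Decompose times/2: times(empty, e) = times(empty, e),  node(e, Z, m) = node(e, node(e, e, m), m).
Delete trivial equation times(empty, e) = times(empty, e).
Decompose node/3: e = e,  Z = node(e, e, m),  m = m.
Delete trivial equation e = e.
Bind Z := node(e, e, m); no other remaining equation mentions Z.
Delete trivial equation m = m.
Decompose node/3: empty = empty,  X1 = times(m, m),  e = N.
Delete trivial equation empty = empty.
Bind X1 := times(m, m); no other remaining equation mentions X1.
Bind N := e.
MGU = { Z -> node(e, e, m), X1 -> times(m, m), N -> e }, so N -> e.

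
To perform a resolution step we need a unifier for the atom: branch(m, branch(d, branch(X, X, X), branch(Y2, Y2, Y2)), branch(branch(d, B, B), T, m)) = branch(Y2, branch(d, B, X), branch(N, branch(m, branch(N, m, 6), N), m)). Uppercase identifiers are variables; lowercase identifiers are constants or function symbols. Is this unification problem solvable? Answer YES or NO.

YES

Decompose branch/3: m = Y2,  branch(d, branch(X, X, X), branch(Y2, Y2, Y2)) = branch(d, B, X),  branch(branch(d, B, B), T, m) = branch(N, branch(m, branch(N, m, 6), N), m).
Bind Y2 := m; substituting into the one remaining equation that mentions Y2 gives: branch(d, branch(X, X, X), branch(m, m, m)) = branch(d, B, X).
Decompose branch/3: d = d,  branch(X, X, X) = B,  branch(m, m, m) = X.
Delete trivial equation d = d.
Bind B := branch(X, X, X); substituting into the one remaining equation that mentions B gives: branch(branch(d, branch(X, X, X), branch(X, X, X)), T, m) = branch(N, branch(m, branch(N, m, 6), N), m).
Bind X := branch(m, m, m); substituting into the remaining equation gives: branch(branch(d, branch(branch(m, m, m), branch(m, m, m), branch(m, m, m)), branch(branch(m, m, m), branch(m, m, m), branch(m, m, m))), T, m) = branch(N, branch(m, branch(N, m, 6), N), m). Substituting into the earlier binding gives B := branch(branch(m, m, m), branch(m, m, m), branch(m, m, m)).
Decompose branch/3: branch(d, branch(branch(m, m, m), branch(m, m, m), branch(m, m, m)), branch(branch(m, m, m), branch(m, m, m), branch(m, m, m))) = N,  T = branch(m, branch(N, m, 6), N),  m = m.
Bind N := branch(d, branch(branch(m, m, m), branch(m, m, m), branch(m, m, m)), branch(branch(m, m, m), branch(m, m, m), branch(m, m, m))); substituting into the one remaining equation that mentions N gives: T = branch(m, branch(branch(d, branch(branch(m, m, m), branch(m, m, m), branch(m, m, m)), branch(branch(m, m, m), branch(m, m, m), branch(m, m, m))), m, 6), branch(d, branch(branch(m, m, m), branch(m, m, m), branch(m, m, m)), branch(branch(m, m, m), branch(m, m, m), branch(m, m, m)))).
Bind T := branch(m, branch(branch(d, branch(branch(m, m, m), branch(m, m, m), branch(m, m, m)), branch(branch(m, m, m), branch(m, m, m), branch(m, m, m))), m, 6), branch(d, branch(branch(m, m, m), branch(m, m, m), branch(m, m, m)), branch(branch(m, m, m), branch(m, m, m), branch(m, m, m)))); no other remaining equation mentions T.
Delete trivial equation m = m.
No equations remain and no clash or occurs-check failure arose, so a unifier exists.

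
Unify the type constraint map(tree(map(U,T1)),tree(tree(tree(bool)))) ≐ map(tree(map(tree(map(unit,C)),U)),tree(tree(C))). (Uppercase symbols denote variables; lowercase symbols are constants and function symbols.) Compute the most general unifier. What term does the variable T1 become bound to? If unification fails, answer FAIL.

Decompose map/2: tree(map(U,T1)) ≐ tree(map(tree(map(unit,C)),U)),  tree(tree(tree(bool))) ≐ tree(tree(C)).
Decompose tree/1: map(U,T1) ≐ map(tree(map(unit,C)),U).
Decompose map/2: U ≐ tree(map(unit,C)),  T1 ≐ U.
Bind U := tree(map(unit,C)); substituting into the one remaining equation that mentions U gives: T1 ≐ tree(map(unit,C)).
Bind T1 := tree(map(unit,C)); no other remaining equation mentions T1.
Decompose tree/1: tree(tree(bool)) ≐ tree(C).
Decompose tree/1: tree(bool) ≐ C.
Bind C := tree(bool). Substituting into the earlier bindings gives U := tree(map(unit,tree(bool))), T1 := tree(map(unit,tree(bool))).
MGU = { U ↦ tree(map(unit,tree(bool))), T1 ↦ tree(map(unit,tree(bool))), C ↦ tree(bool) }, so T1 ↦ tree(map(unit,tree(bool))).

tree(map(unit,tree(bool)))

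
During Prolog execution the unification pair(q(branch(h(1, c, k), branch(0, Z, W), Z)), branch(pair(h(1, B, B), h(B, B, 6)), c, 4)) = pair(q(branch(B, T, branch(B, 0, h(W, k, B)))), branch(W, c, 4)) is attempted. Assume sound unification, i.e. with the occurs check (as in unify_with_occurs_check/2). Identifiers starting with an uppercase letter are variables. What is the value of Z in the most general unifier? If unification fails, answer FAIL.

branch(h(1, c, k), 0, h(pair(h(1, h(1, c, k), h(1, c, k)), h(h(1, c, k), h(1, c, k), 6)), k, h(1, c, k)))

Decompose pair/2: q(branch(h(1, c, k), branch(0, Z, W), Z)) = q(branch(B, T, branch(B, 0, h(W, k, B)))),  branch(pair(h(1, B, B), h(B, B, 6)), c, 4) = branch(W, c, 4).
Decompose q/1: branch(h(1, c, k), branch(0, Z, W), Z) = branch(B, T, branch(B, 0, h(W, k, B))).
Decompose branch/3: h(1, c, k) = B,  branch(0, Z, W) = T,  Z = branch(B, 0, h(W, k, B)).
Bind B := h(1, c, k); substituting into the 2 remaining equations that mention B gives: Z = branch(h(1, c, k), 0, h(W, k, h(1, c, k))),  branch(pair(h(1, h(1, c, k), h(1, c, k)), h(h(1, c, k), h(1, c, k), 6)), c, 4) = branch(W, c, 4).
Bind T := branch(0, Z, W); no other remaining equation mentions T.
Bind Z := branch(h(1, c, k), 0, h(W, k, h(1, c, k))); no other remaining equation mentions Z. Substituting into the earlier binding gives T := branch(0, branch(h(1, c, k), 0, h(W, k, h(1, c, k))), W).
Decompose branch/3: pair(h(1, h(1, c, k), h(1, c, k)), h(h(1, c, k), h(1, c, k), 6)) = W,  c = c,  4 = 4.
Bind W := pair(h(1, h(1, c, k), h(1, c, k)), h(h(1, c, k), h(1, c, k), 6)); no other remaining equation mentions W. Substituting into the earlier bindings gives T := branch(0, branch(h(1, c, k), 0, h(pair(h(1, h(1, c, k), h(1, c, k)), h(h(1, c, k), h(1, c, k), 6)), k, h(1, c, k))), pair(h(1, h(1, c, k), h(1, c, k)), h(h(1, c, k), h(1, c, k), 6))), Z := branch(h(1, c, k), 0, h(pair(h(1, h(1, c, k), h(1, c, k)), h(h(1, c, k), h(1, c, k), 6)), k, h(1, c, k))).
Delete trivial equation c = c.
Delete trivial equation 4 = 4.
MGU = { B = h(1, c, k), T = branch(0, branch(h(1, c, k), 0, h(pair(h(1, h(1, c, k), h(1, c, k)), h(h(1, c, k), h(1, c, k), 6)), k, h(1, c, k))), pair(h(1, h(1, c, k), h(1, c, k)), h(h(1, c, k), h(1, c, k), 6))), Z = branch(h(1, c, k), 0, h(pair(h(1, h(1, c, k), h(1, c, k)), h(h(1, c, k), h(1, c, k), 6)), k, h(1, c, k))), W = pair(h(1, h(1, c, k), h(1, c, k)), h(h(1, c, k), h(1, c, k), 6)) }, so Z = branch(h(1, c, k), 0, h(pair(h(1, h(1, c, k), h(1, c, k)), h(h(1, c, k), h(1, c, k), 6)), k, h(1, c, k))).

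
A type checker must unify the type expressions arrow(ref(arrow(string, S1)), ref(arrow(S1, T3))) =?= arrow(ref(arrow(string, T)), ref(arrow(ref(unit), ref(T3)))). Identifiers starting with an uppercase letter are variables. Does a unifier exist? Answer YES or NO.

NO

Decompose arrow/2: ref(arrow(string, S1)) =?= ref(arrow(string, T)),  ref(arrow(S1, T3)) =?= ref(arrow(ref(unit), ref(T3))).
Decompose ref/1: arrow(string, S1) =?= arrow(string, T).
Decompose arrow/2: string =?= string,  S1 =?= T.
Delete trivial equation string =?= string.
Bind S1 := T; substituting into the remaining equation gives: ref(arrow(T, T3)) =?= ref(arrow(ref(unit), ref(T3))).
Decompose ref/1: arrow(T, T3) =?= arrow(ref(unit), ref(T3)).
Decompose arrow/2: T =?= ref(unit),  T3 =?= ref(T3).
Bind T := ref(unit); no other remaining equation mentions T. Substituting into the earlier binding gives S1 := ref(unit).
Occurs check fails: T3 occurs in ref(T3); the equation T3 =?= ref(T3) has no finite solution.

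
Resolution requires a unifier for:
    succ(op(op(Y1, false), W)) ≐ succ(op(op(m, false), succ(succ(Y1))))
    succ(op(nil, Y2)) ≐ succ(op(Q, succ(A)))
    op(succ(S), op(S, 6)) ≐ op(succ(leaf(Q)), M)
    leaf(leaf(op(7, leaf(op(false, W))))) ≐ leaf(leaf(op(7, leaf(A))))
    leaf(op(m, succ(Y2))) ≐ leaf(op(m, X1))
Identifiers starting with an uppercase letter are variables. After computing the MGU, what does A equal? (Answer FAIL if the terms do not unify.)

op(false, succ(succ(m)))

Decompose succ/1: op(op(Y1, false), W) ≐ op(op(m, false), succ(succ(Y1))).
Decompose op/2: op(Y1, false) ≐ op(m, false),  W ≐ succ(succ(Y1)).
Decompose op/2: Y1 ≐ m,  false ≐ false.
Bind Y1 := m; substituting into the one remaining equation that mentions Y1 gives: W ≐ succ(succ(m)).
Delete trivial equation false ≐ false.
Bind W := succ(succ(m)); substituting into the one remaining equation that mentions W gives: leaf(leaf(op(7, leaf(op(false, succ(succ(m))))))) ≐ leaf(leaf(op(7, leaf(A)))).
Decompose succ/1: op(nil, Y2) ≐ op(Q, succ(A)).
Decompose op/2: nil ≐ Q,  Y2 ≐ succ(A).
Bind Q := nil; substituting into the one remaining equation that mentions Q gives: op(succ(S), op(S, 6)) ≐ op(succ(leaf(nil)), M).
Bind Y2 := succ(A); substituting into the one remaining equation that mentions Y2 gives: leaf(op(m, succ(succ(A)))) ≐ leaf(op(m, X1)).
Decompose op/2: succ(S) ≐ succ(leaf(nil)),  op(S, 6) ≐ M.
Decompose succ/1: S ≐ leaf(nil).
Bind S := leaf(nil); substituting into the one remaining equation that mentions S gives: op(leaf(nil), 6) ≐ M.
Bind M := op(leaf(nil), 6); no other remaining equation mentions M.
Decompose leaf/1: leaf(op(7, leaf(op(false, succ(succ(m)))))) ≐ leaf(op(7, leaf(A))).
Decompose leaf/1: op(7, leaf(op(false, succ(succ(m))))) ≐ op(7, leaf(A)).
Decompose op/2: 7 ≐ 7,  leaf(op(false, succ(succ(m)))) ≐ leaf(A).
Delete trivial equation 7 ≐ 7.
Decompose leaf/1: op(false, succ(succ(m))) ≐ A.
Bind A := op(false, succ(succ(m))); substituting into the remaining equation gives: leaf(op(m, succ(succ(op(false, succ(succ(m))))))) ≐ leaf(op(m, X1)). Substituting into the earlier binding gives Y2 := succ(op(false, succ(succ(m)))).
Decompose leaf/1: op(m, succ(succ(op(false, succ(succ(m)))))) ≐ op(m, X1).
Decompose op/2: m ≐ m,  succ(succ(op(false, succ(succ(m))))) ≐ X1.
Delete trivial equation m ≐ m.
Bind X1 := succ(succ(op(false, succ(succ(m))))).
MGU = { Y1 ↦ m, W ↦ succ(succ(m)), Q ↦ nil, Y2 ↦ succ(op(false, succ(succ(m)))), S ↦ leaf(nil), M ↦ op(leaf(nil), 6), A ↦ op(false, succ(succ(m))), X1 ↦ succ(succ(op(false, succ(succ(m))))) }, so A ↦ op(false, succ(succ(m))).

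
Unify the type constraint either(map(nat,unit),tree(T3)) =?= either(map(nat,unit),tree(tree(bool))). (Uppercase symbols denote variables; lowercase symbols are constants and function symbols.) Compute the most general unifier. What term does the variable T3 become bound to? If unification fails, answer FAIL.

Decompose either/2: map(nat,unit) =?= map(nat,unit),  tree(T3) =?= tree(tree(bool)).
Delete trivial equation map(nat,unit) =?= map(nat,unit).
Decompose tree/1: T3 =?= tree(bool).
Bind T3 := tree(bool).
MGU = { T3 -> tree(bool) }, so T3 -> tree(bool).

tree(bool)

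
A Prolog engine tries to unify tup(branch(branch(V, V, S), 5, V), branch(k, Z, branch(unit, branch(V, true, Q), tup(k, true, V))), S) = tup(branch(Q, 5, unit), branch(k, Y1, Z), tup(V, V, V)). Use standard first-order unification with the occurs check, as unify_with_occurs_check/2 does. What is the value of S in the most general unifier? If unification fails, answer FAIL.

Decompose tup/3: branch(branch(V, V, S), 5, V) = branch(Q, 5, unit),  branch(k, Z, branch(unit, branch(V, true, Q), tup(k, true, V))) = branch(k, Y1, Z),  S = tup(V, V, V).
Decompose branch/3: branch(V, V, S) = Q,  5 = 5,  V = unit.
Bind Q := branch(V, V, S); substituting into the one remaining equation that mentions Q gives: branch(k, Z, branch(unit, branch(V, true, branch(V, V, S)), tup(k, true, V))) = branch(k, Y1, Z).
Delete trivial equation 5 = 5.
Bind V := unit; substituting into the remaining equations gives: branch(k, Z, branch(unit, branch(unit, true, branch(unit, unit, S)), tup(k, true, unit))) = branch(k, Y1, Z),  S = tup(unit, unit, unit). Substituting into the earlier binding gives Q := branch(unit, unit, S).
Decompose branch/3: k = k,  Z = Y1,  branch(unit, branch(unit, true, branch(unit, unit, S)), tup(k, true, unit)) = Z.
Delete trivial equation k = k.
Bind Z := Y1; substituting into the one remaining equation that mentions Z gives: branch(unit, branch(unit, true, branch(unit, unit, S)), tup(k, true, unit)) = Y1.
Bind Y1 := branch(unit, branch(unit, true, branch(unit, unit, S)), tup(k, true, unit)); no other remaining equation mentions Y1. Substituting into the earlier binding gives Z := branch(unit, branch(unit, true, branch(unit, unit, S)), tup(k, true, unit)).
Bind S := tup(unit, unit, unit). Substituting into the earlier bindings gives Q := branch(unit, unit, tup(unit, unit, unit)), Z := branch(unit, branch(unit, true, branch(unit, unit, tup(unit, unit, unit))), tup(k, true, unit)), Y1 := branch(unit, branch(unit, true, branch(unit, unit, tup(unit, unit, unit))), tup(k, true, unit)).
MGU = { Q -> branch(unit, unit, tup(unit, unit, unit)), V -> unit, Z -> branch(unit, branch(unit, true, branch(unit, unit, tup(unit, unit, unit))), tup(k, true, unit)), Y1 -> branch(unit, branch(unit, true, branch(unit, unit, tup(unit, unit, unit))), tup(k, true, unit)), S -> tup(unit, unit, unit) }, so S -> tup(unit, unit, unit).

tup(unit, unit, unit)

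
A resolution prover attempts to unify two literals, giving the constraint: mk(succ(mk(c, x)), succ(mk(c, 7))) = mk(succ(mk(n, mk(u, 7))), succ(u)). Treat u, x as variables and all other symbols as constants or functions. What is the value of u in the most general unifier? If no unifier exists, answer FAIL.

Decompose mk/2: succ(mk(c, x)) = succ(mk(n, mk(u, 7))),  succ(mk(c, 7)) = succ(u).
Decompose succ/1: mk(c, x) = mk(n, mk(u, 7)).
Decompose mk/2: c = n,  x = mk(u, 7).
Clash: constants c and n differ; no unifier exists.

FAIL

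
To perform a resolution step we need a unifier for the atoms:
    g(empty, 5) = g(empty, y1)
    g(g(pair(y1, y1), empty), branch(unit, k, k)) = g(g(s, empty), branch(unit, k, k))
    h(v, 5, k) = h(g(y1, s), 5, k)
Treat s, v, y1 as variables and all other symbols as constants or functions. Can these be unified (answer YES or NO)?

Decompose g/2: empty = empty,  5 = y1.
Delete trivial equation empty = empty.
Bind y1 := 5; substituting into the remaining equations gives: g(g(pair(5, 5), empty), branch(unit, k, k)) = g(g(s, empty), branch(unit, k, k)),  h(v, 5, k) = h(g(5, s), 5, k).
Decompose g/2: g(pair(5, 5), empty) = g(s, empty),  branch(unit, k, k) = branch(unit, k, k).
Decompose g/2: pair(5, 5) = s,  empty = empty.
Bind s := pair(5, 5); substituting into the one remaining equation that mentions s gives: h(v, 5, k) = h(g(5, pair(5, 5)), 5, k).
Delete trivial equation empty = empty.
Delete trivial equation branch(unit, k, k) = branch(unit, k, k).
Decompose h/3: v = g(5, pair(5, 5)),  5 = 5,  k = k.
Bind v := g(5, pair(5, 5)); no other remaining equation mentions v.
Delete trivial equation 5 = 5.
Delete trivial equation k = k.
No equations remain and no clash or occurs-check failure arose, so a unifier exists.

YES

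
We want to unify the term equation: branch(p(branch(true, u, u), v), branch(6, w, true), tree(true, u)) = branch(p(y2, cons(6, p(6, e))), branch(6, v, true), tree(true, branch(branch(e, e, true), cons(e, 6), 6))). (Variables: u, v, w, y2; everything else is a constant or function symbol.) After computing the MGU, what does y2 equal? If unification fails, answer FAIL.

Decompose branch/3: p(branch(true, u, u), v) = p(y2, cons(6, p(6, e))),  branch(6, w, true) = branch(6, v, true),  tree(true, u) = tree(true, branch(branch(e, e, true), cons(e, 6), 6)).
Decompose p/2: branch(true, u, u) = y2,  v = cons(6, p(6, e)).
Bind y2 := branch(true, u, u); no other remaining equation mentions y2.
Bind v := cons(6, p(6, e)); substituting into the one remaining equation that mentions v gives: branch(6, w, true) = branch(6, cons(6, p(6, e)), true).
Decompose branch/3: 6 = 6,  w = cons(6, p(6, e)),  true = true.
Delete trivial equation 6 = 6.
Bind w := cons(6, p(6, e)); no other remaining equation mentions w.
Delete trivial equation true = true.
Decompose tree/2: true = true,  u = branch(branch(e, e, true), cons(e, 6), 6).
Delete trivial equation true = true.
Bind u := branch(branch(e, e, true), cons(e, 6), 6). Substituting into the earlier binding gives y2 := branch(true, branch(branch(e, e, true), cons(e, 6), 6), branch(branch(e, e, true), cons(e, 6), 6)).
MGU = { y2 := branch(true, branch(branch(e, e, true), cons(e, 6), 6), branch(branch(e, e, true), cons(e, 6), 6)), v := cons(6, p(6, e)), w := cons(6, p(6, e)), u := branch(branch(e, e, true), cons(e, 6), 6) }, so y2 := branch(true, branch(branch(e, e, true), cons(e, 6), 6), branch(branch(e, e, true), cons(e, 6), 6)).

branch(true, branch(branch(e, e, true), cons(e, 6), 6), branch(branch(e, e, true), cons(e, 6), 6))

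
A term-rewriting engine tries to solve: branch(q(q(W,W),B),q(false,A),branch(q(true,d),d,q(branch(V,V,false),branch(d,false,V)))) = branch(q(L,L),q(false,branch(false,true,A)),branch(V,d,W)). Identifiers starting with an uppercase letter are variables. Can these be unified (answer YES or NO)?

Decompose branch/3: q(q(W,W),B) = q(L,L),  q(false,A) = q(false,branch(false,true,A)),  branch(q(true,d),d,q(branch(V,V,false),branch(d,false,V))) = branch(V,d,W).
Decompose q/2: q(W,W) = L,  B = L.
Bind L := q(W,W); substituting into the one remaining equation that mentions L gives: B = q(W,W).
Bind B := q(W,W); no other remaining equation mentions B.
Decompose q/2: false = false,  A = branch(false,true,A).
Delete trivial equation false = false.
Occurs check fails: A occurs in branch(false,true,A); the equation A = branch(false,true,A) has no finite solution.

NO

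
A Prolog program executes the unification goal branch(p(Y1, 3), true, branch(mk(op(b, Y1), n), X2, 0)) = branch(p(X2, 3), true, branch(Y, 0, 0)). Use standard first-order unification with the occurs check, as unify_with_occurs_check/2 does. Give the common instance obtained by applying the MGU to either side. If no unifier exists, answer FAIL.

Decompose branch/3: p(Y1, 3) = p(X2, 3),  true = true,  branch(mk(op(b, Y1), n), X2, 0) = branch(Y, 0, 0).
Decompose p/2: Y1 = X2,  3 = 3.
Bind Y1 := X2; substituting into the one remaining equation that mentions Y1 gives: branch(mk(op(b, X2), n), X2, 0) = branch(Y, 0, 0).
Delete trivial equation 3 = 3.
Delete trivial equation true = true.
Decompose branch/3: mk(op(b, X2), n) = Y,  X2 = 0,  0 = 0.
Bind Y := mk(op(b, X2), n); no other remaining equation mentions Y.
Bind X2 := 0; no other remaining equation mentions X2. Substituting into the earlier bindings gives Y1 := 0, Y := mk(op(b, 0), n).
Delete trivial equation 0 = 0.
Applying the MGU to either side gives branch(p(0, 3), true, branch(mk(op(b, 0), n), 0, 0)).

branch(p(0, 3), true, branch(mk(op(b, 0), n), 0, 0))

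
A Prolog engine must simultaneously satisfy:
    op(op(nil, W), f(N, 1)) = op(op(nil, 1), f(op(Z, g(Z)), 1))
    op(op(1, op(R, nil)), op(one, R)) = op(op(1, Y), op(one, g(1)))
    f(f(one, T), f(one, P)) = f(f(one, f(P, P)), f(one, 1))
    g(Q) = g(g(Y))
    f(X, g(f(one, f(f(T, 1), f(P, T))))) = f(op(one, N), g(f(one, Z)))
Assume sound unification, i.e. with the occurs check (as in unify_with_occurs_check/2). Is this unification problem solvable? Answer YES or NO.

YES

Decompose op/2: op(nil, W) = op(nil, 1),  f(N, 1) = f(op(Z, g(Z)), 1).
Decompose op/2: nil = nil,  W = 1.
Delete trivial equation nil = nil.
Bind W := 1; no other remaining equation mentions W.
Decompose f/2: N = op(Z, g(Z)),  1 = 1.
Bind N := op(Z, g(Z)); substituting into the one remaining equation that mentions N gives: f(X, g(f(one, f(f(T, 1), f(P, T))))) = f(op(one, op(Z, g(Z))), g(f(one, Z))).
Delete trivial equation 1 = 1.
Decompose op/2: op(1, op(R, nil)) = op(1, Y),  op(one, R) = op(one, g(1)).
Decompose op/2: 1 = 1,  op(R, nil) = Y.
Delete trivial equation 1 = 1.
Bind Y := op(R, nil); substituting into the one remaining equation that mentions Y gives: g(Q) = g(g(op(R, nil))).
Decompose op/2: one = one,  R = g(1).
Delete trivial equation one = one.
Bind R := g(1); substituting into the one remaining equation that mentions R gives: g(Q) = g(g(op(g(1), nil))). Substituting into the earlier binding gives Y := op(g(1), nil).
Decompose f/2: f(one, T) = f(one, f(P, P)),  f(one, P) = f(one, 1).
Decompose f/2: one = one,  T = f(P, P).
Delete trivial equation one = one.
Bind T := f(P, P); substituting into the one remaining equation that mentions T gives: f(X, g(f(one, f(f(f(P, P), 1), f(P, f(P, P)))))) = f(op(one, op(Z, g(Z))), g(f(one, Z))).
Decompose f/2: one = one,  P = 1.
Delete trivial equation one = one.
Bind P := 1; substituting into the one remaining equation that mentions P gives: f(X, g(f(one, f(f(f(1, 1), 1), f(1, f(1, 1)))))) = f(op(one, op(Z, g(Z))), g(f(one, Z))). Substituting into the earlier binding gives T := f(1, 1).
Decompose g/1: Q = g(op(g(1), nil)).
Bind Q := g(op(g(1), nil)); no other remaining equation mentions Q.
Decompose f/2: X = op(one, op(Z, g(Z))),  g(f(one, f(f(f(1, 1), 1), f(1, f(1, 1))))) = g(f(one, Z)).
Bind X := op(one, op(Z, g(Z))); no other remaining equation mentions X.
Decompose g/1: f(one, f(f(f(1, 1), 1), f(1, f(1, 1)))) = f(one, Z).
Decompose f/2: one = one,  f(f(f(1, 1), 1), f(1, f(1, 1))) = Z.
Delete trivial equation one = one.
Bind Z := f(f(f(1, 1), 1), f(1, f(1, 1))). Substituting into the earlier bindings gives N := op(f(f(f(1, 1), 1), f(1, f(1, 1))), g(f(f(f(1, 1), 1), f(1, f(1, 1))))), X := op(one, op(f(f(f(1, 1), 1), f(1, f(1, 1))), g(f(f(f(1, 1), 1), f(1, f(1, 1)))))).
No equations remain and no clash or occurs-check failure arose, so a unifier exists.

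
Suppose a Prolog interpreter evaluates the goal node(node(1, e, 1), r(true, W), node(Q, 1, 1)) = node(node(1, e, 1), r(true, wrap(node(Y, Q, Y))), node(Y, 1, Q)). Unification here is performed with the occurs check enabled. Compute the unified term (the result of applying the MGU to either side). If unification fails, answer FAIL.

node(node(1, e, 1), r(true, wrap(node(1, 1, 1))), node(1, 1, 1))

Decompose node/3: node(1, e, 1) = node(1, e, 1),  r(true, W) = r(true, wrap(node(Y, Q, Y))),  node(Q, 1, 1) = node(Y, 1, Q).
Delete trivial equation node(1, e, 1) = node(1, e, 1).
Decompose r/2: true = true,  W = wrap(node(Y, Q, Y)).
Delete trivial equation true = true.
Bind W := wrap(node(Y, Q, Y)); no other remaining equation mentions W.
Decompose node/3: Q = Y,  1 = 1,  1 = Q.
Bind Q := Y; substituting into the one remaining equation that mentions Q gives: 1 = Y. Substituting into the earlier binding gives W := wrap(node(Y, Y, Y)).
Delete trivial equation 1 = 1.
Bind Y := 1. Substituting into the earlier bindings gives W := wrap(node(1, 1, 1)), Q := 1.
Applying the MGU to either side gives node(node(1, e, 1), r(true, wrap(node(1, 1, 1))), node(1, 1, 1)).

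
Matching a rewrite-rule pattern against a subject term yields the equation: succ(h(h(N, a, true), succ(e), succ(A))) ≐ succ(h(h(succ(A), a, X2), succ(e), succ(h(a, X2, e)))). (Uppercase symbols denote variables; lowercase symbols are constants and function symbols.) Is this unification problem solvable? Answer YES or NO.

YES

Decompose succ/1: h(h(N, a, true), succ(e), succ(A)) ≐ h(h(succ(A), a, X2), succ(e), succ(h(a, X2, e))).
Decompose h/3: h(N, a, true) ≐ h(succ(A), a, X2),  succ(e) ≐ succ(e),  succ(A) ≐ succ(h(a, X2, e)).
Decompose h/3: N ≐ succ(A),  a ≐ a,  true ≐ X2.
Bind N := succ(A); no other remaining equation mentions N.
Delete trivial equation a ≐ a.
Bind X2 := true; substituting into the one remaining equation that mentions X2 gives: succ(A) ≐ succ(h(a, true, e)).
Delete trivial equation succ(e) ≐ succ(e).
Decompose succ/1: A ≐ h(a, true, e).
Bind A := h(a, true, e). Substituting into the earlier binding gives N := succ(h(a, true, e)).
No equations remain and no clash or occurs-check failure arose, so a unifier exists.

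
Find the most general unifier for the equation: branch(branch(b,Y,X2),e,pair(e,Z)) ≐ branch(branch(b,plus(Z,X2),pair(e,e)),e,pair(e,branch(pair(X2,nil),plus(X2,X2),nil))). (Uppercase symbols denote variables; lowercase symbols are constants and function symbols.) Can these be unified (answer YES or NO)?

YES

Decompose branch/3: branch(b,Y,X2) ≐ branch(b,plus(Z,X2),pair(e,e)),  e ≐ e,  pair(e,Z) ≐ pair(e,branch(pair(X2,nil),plus(X2,X2),nil)).
Decompose branch/3: b ≐ b,  Y ≐ plus(Z,X2),  X2 ≐ pair(e,e).
Delete trivial equation b ≐ b.
Bind Y := plus(Z,X2); no other remaining equation mentions Y.
Bind X2 := pair(e,e); substituting into the one remaining equation that mentions X2 gives: pair(e,Z) ≐ pair(e,branch(pair(pair(e,e),nil),plus(pair(e,e),pair(e,e)),nil)). Substituting into the earlier binding gives Y := plus(Z,pair(e,e)).
Delete trivial equation e ≐ e.
Decompose pair/2: e ≐ e,  Z ≐ branch(pair(pair(e,e),nil),plus(pair(e,e),pair(e,e)),nil).
Delete trivial equation e ≐ e.
Bind Z := branch(pair(pair(e,e),nil),plus(pair(e,e),pair(e,e)),nil). Substituting into the earlier binding gives Y := plus(branch(pair(pair(e,e),nil),plus(pair(e,e),pair(e,e)),nil),pair(e,e)).
No equations remain and no clash or occurs-check failure arose, so a unifier exists.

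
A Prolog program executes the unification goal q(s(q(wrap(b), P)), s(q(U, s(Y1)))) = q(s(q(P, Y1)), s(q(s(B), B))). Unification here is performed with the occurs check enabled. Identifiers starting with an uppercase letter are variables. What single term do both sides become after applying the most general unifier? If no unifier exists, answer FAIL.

q(s(q(wrap(b), wrap(b))), s(q(s(s(wrap(b))), s(wrap(b)))))

Decompose q/2: s(q(wrap(b), P)) = s(q(P, Y1)),  s(q(U, s(Y1))) = s(q(s(B), B)).
Decompose s/1: q(wrap(b), P) = q(P, Y1).
Decompose q/2: wrap(b) = P,  P = Y1.
Bind P := wrap(b); substituting into the one remaining equation that mentions P gives: wrap(b) = Y1.
Bind Y1 := wrap(b); substituting into the remaining equation gives: s(q(U, s(wrap(b)))) = s(q(s(B), B)).
Decompose s/1: q(U, s(wrap(b))) = q(s(B), B).
Decompose q/2: U = s(B),  s(wrap(b)) = B.
Bind U := s(B); no other remaining equation mentions U.
Bind B := s(wrap(b)). Substituting into the earlier binding gives U := s(s(wrap(b))).
Applying the MGU to either side gives q(s(q(wrap(b), wrap(b))), s(q(s(s(wrap(b))), s(wrap(b))))).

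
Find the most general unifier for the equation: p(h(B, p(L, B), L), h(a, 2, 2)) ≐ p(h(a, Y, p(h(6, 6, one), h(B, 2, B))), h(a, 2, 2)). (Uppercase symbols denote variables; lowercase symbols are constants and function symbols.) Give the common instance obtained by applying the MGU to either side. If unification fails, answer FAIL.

Decompose p/2: h(B, p(L, B), L) ≐ h(a, Y, p(h(6, 6, one), h(B, 2, B))),  h(a, 2, 2) ≐ h(a, 2, 2).
Decompose h/3: B ≐ a,  p(L, B) ≐ Y,  L ≐ p(h(6, 6, one), h(B, 2, B)).
Bind B := a; substituting into the 2 remaining equations that mention B gives: p(L, a) ≐ Y,  L ≐ p(h(6, 6, one), h(a, 2, a)).
Bind Y := p(L, a); no other remaining equation mentions Y.
Bind L := p(h(6, 6, one), h(a, 2, a)); no other remaining equation mentions L. Substituting into the earlier binding gives Y := p(p(h(6, 6, one), h(a, 2, a)), a).
Delete trivial equation h(a, 2, 2) ≐ h(a, 2, 2).
Applying the MGU to either side gives p(h(a, p(p(h(6, 6, one), h(a, 2, a)), a), p(h(6, 6, one), h(a, 2, a))), h(a, 2, 2)).

p(h(a, p(p(h(6, 6, one), h(a, 2, a)), a), p(h(6, 6, one), h(a, 2, a))), h(a, 2, 2))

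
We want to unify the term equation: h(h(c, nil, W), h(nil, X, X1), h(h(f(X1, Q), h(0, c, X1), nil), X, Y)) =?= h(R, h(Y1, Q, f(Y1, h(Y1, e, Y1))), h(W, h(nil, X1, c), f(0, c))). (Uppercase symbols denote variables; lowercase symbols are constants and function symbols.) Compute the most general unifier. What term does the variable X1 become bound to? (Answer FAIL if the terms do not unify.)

f(nil, h(nil, e, nil))

Decompose h/3: h(c, nil, W) =?= R,  h(nil, X, X1) =?= h(Y1, Q, f(Y1, h(Y1, e, Y1))),  h(h(f(X1, Q), h(0, c, X1), nil), X, Y) =?= h(W, h(nil, X1, c), f(0, c)).
Bind R := h(c, nil, W); no other remaining equation mentions R.
Decompose h/3: nil =?= Y1,  X =?= Q,  X1 =?= f(Y1, h(Y1, e, Y1)).
Bind Y1 := nil; substituting into the one remaining equation that mentions Y1 gives: X1 =?= f(nil, h(nil, e, nil)).
Bind X := Q; substituting into the one remaining equation that mentions X gives: h(h(f(X1, Q), h(0, c, X1), nil), Q, Y) =?= h(W, h(nil, X1, c), f(0, c)).
Bind X1 := f(nil, h(nil, e, nil)); substituting into the remaining equation gives: h(h(f(f(nil, h(nil, e, nil)), Q), h(0, c, f(nil, h(nil, e, nil))), nil), Q, Y) =?= h(W, h(nil, f(nil, h(nil, e, nil)), c), f(0, c)).
Decompose h/3: h(f(f(nil, h(nil, e, nil)), Q), h(0, c, f(nil, h(nil, e, nil))), nil) =?= W,  Q =?= h(nil, f(nil, h(nil, e, nil)), c),  Y =?= f(0, c).
Bind W := h(f(f(nil, h(nil, e, nil)), Q), h(0, c, f(nil, h(nil, e, nil))), nil); no other remaining equation mentions W. Substituting into the earlier binding gives R := h(c, nil, h(f(f(nil, h(nil, e, nil)), Q), h(0, c, f(nil, h(nil, e, nil))), nil)).
Bind Q := h(nil, f(nil, h(nil, e, nil)), c); no other remaining equation mentions Q. Substituting into the earlier bindings gives R := h(c, nil, h(f(f(nil, h(nil, e, nil)), h(nil, f(nil, h(nil, e, nil)), c)), h(0, c, f(nil, h(nil, e, nil))), nil)), X := h(nil, f(nil, h(nil, e, nil)), c), W := h(f(f(nil, h(nil, e, nil)), h(nil, f(nil, h(nil, e, nil)), c)), h(0, c, f(nil, h(nil, e, nil))), nil).
Bind Y := f(0, c).
MGU = { R ↦ h(c, nil, h(f(f(nil, h(nil, e, nil)), h(nil, f(nil, h(nil, e, nil)), c)), h(0, c, f(nil, h(nil, e, nil))), nil)), Y1 ↦ nil, X ↦ h(nil, f(nil, h(nil, e, nil)), c), X1 ↦ f(nil, h(nil, e, nil)), W ↦ h(f(f(nil, h(nil, e, nil)), h(nil, f(nil, h(nil, e, nil)), c)), h(0, c, f(nil, h(nil, e, nil))), nil), Q ↦ h(nil, f(nil, h(nil, e, nil)), c), Y ↦ f(0, c) }, so X1 ↦ f(nil, h(nil, e, nil)).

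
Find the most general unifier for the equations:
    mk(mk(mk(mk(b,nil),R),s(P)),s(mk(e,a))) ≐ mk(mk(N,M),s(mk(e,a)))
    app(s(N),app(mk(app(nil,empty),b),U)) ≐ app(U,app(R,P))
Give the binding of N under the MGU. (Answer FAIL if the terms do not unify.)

mk(mk(b,nil),mk(app(nil,empty),b))

Decompose mk/2: mk(mk(mk(b,nil),R),s(P)) ≐ mk(N,M),  s(mk(e,a)) ≐ s(mk(e,a)).
Decompose mk/2: mk(mk(b,nil),R) ≐ N,  s(P) ≐ M.
Bind N := mk(mk(b,nil),R); substituting into the one remaining equation that mentions N gives: app(s(mk(mk(b,nil),R)),app(mk(app(nil,empty),b),U)) ≐ app(U,app(R,P)).
Bind M := s(P); no other remaining equation mentions M.
Delete trivial equation s(mk(e,a)) ≐ s(mk(e,a)).
Decompose app/2: s(mk(mk(b,nil),R)) ≐ U,  app(mk(app(nil,empty),b),U) ≐ app(R,P).
Bind U := s(mk(mk(b,nil),R)); substituting into the remaining equation gives: app(mk(app(nil,empty),b),s(mk(mk(b,nil),R))) ≐ app(R,P).
Decompose app/2: mk(app(nil,empty),b) ≐ R,  s(mk(mk(b,nil),R)) ≐ P.
Bind R := mk(app(nil,empty),b); substituting into the remaining equation gives: s(mk(mk(b,nil),mk(app(nil,empty),b))) ≐ P. Substituting into the earlier bindings gives N := mk(mk(b,nil),mk(app(nil,empty),b)), U := s(mk(mk(b,nil),mk(app(nil,empty),b))).
Bind P := s(mk(mk(b,nil),mk(app(nil,empty),b))). Substituting into the earlier binding gives M := s(s(mk(mk(b,nil),mk(app(nil,empty),b)))).
MGU = { N := mk(mk(b,nil),mk(app(nil,empty),b)), M := s(s(mk(mk(b,nil),mk(app(nil,empty),b)))), U := s(mk(mk(b,nil),mk(app(nil,empty),b))), R := mk(app(nil,empty),b), P := s(mk(mk(b,nil),mk(app(nil,empty),b))) }, so N := mk(mk(b,nil),mk(app(nil,empty),b)).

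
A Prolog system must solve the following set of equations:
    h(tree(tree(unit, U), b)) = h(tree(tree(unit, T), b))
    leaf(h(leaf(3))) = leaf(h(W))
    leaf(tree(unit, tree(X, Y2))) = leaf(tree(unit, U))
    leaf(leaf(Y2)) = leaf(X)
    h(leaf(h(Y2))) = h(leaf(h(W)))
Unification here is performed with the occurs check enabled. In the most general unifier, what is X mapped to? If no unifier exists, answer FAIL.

Decompose h/1: tree(tree(unit, U), b) = tree(tree(unit, T), b).
Decompose tree/2: tree(unit, U) = tree(unit, T),  b = b.
Decompose tree/2: unit = unit,  U = T.
Delete trivial equation unit = unit.
Bind U := T; substituting into the one remaining equation that mentions U gives: leaf(tree(unit, tree(X, Y2))) = leaf(tree(unit, T)).
Delete trivial equation b = b.
Decompose leaf/1: h(leaf(3)) = h(W).
Decompose h/1: leaf(3) = W.
Bind W := leaf(3); substituting into the one remaining equation that mentions W gives: h(leaf(h(Y2))) = h(leaf(h(leaf(3)))).
Decompose leaf/1: tree(unit, tree(X, Y2)) = tree(unit, T).
Decompose tree/2: unit = unit,  tree(X, Y2) = T.
Delete trivial equation unit = unit.
Bind T := tree(X, Y2); no other remaining equation mentions T. Substituting into the earlier binding gives U := tree(X, Y2).
Decompose leaf/1: leaf(Y2) = X.
Bind X := leaf(Y2); no other remaining equation mentions X. Substituting into the earlier bindings gives U := tree(leaf(Y2), Y2), T := tree(leaf(Y2), Y2).
Decompose h/1: leaf(h(Y2)) = leaf(h(leaf(3))).
Decompose leaf/1: h(Y2) = h(leaf(3)).
Decompose h/1: Y2 = leaf(3).
Bind Y2 := leaf(3). Substituting into the earlier bindings gives U := tree(leaf(leaf(3)), leaf(3)), T := tree(leaf(leaf(3)), leaf(3)), X := leaf(leaf(3)).
MGU = { U ↦ tree(leaf(leaf(3)), leaf(3)), W ↦ leaf(3), T ↦ tree(leaf(leaf(3)), leaf(3)), X ↦ leaf(leaf(3)), Y2 ↦ leaf(3) }, so X ↦ leaf(leaf(3)).

leaf(leaf(3))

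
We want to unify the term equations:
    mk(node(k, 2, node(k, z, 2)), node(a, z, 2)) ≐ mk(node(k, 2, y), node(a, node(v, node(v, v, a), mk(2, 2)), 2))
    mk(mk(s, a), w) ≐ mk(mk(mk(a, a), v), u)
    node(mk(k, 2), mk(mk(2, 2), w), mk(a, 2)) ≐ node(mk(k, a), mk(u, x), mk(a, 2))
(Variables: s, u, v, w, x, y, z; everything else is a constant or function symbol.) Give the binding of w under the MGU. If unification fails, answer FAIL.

FAIL

Decompose mk/2: node(k, 2, node(k, z, 2)) ≐ node(k, 2, y),  node(a, z, 2) ≐ node(a, node(v, node(v, v, a), mk(2, 2)), 2).
Decompose node/3: k ≐ k,  2 ≐ 2,  node(k, z, 2) ≐ y.
Delete trivial equation k ≐ k.
Delete trivial equation 2 ≐ 2.
Bind y := node(k, z, 2); no other remaining equation mentions y.
Decompose node/3: a ≐ a,  z ≐ node(v, node(v, v, a), mk(2, 2)),  2 ≐ 2.
Delete trivial equation a ≐ a.
Bind z := node(v, node(v, v, a), mk(2, 2)); no other remaining equation mentions z. Substituting into the earlier binding gives y := node(k, node(v, node(v, v, a), mk(2, 2)), 2).
Delete trivial equation 2 ≐ 2.
Decompose mk/2: mk(s, a) ≐ mk(mk(a, a), v),  w ≐ u.
Decompose mk/2: s ≐ mk(a, a),  a ≐ v.
Bind s := mk(a, a); no other remaining equation mentions s.
Bind v := a; no other remaining equation mentions v. Substituting into the earlier bindings gives y := node(k, node(a, node(a, a, a), mk(2, 2)), 2), z := node(a, node(a, a, a), mk(2, 2)).
Bind w := u; substituting into the remaining equation gives: node(mk(k, 2), mk(mk(2, 2), u), mk(a, 2)) ≐ node(mk(k, a), mk(u, x), mk(a, 2)).
Decompose node/3: mk(k, 2) ≐ mk(k, a),  mk(mk(2, 2), u) ≐ mk(u, x),  mk(a, 2) ≐ mk(a, 2).
Decompose mk/2: k ≐ k,  2 ≐ a.
Delete trivial equation k ≐ k.
Clash: constants 2 and a differ; no unifier exists.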